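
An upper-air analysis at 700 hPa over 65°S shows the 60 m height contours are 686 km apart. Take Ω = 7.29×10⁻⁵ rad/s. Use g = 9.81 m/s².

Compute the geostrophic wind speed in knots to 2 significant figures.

Coriolis parameter at 65°S:
f = 2Ω sin φ = 2 × 7.29×10⁻⁵ × sin 65° = 1.32×10⁻⁴ s⁻¹
Height gradient: |∂Z/∂n| = 60 m / 686000 m = 8.75×10⁻⁵
On a pressure surface, geostrophic balance gives V_g = (g/f)|∂Z/∂n|:
V_g = 9.81 × 8.75×10⁻⁵ / 1.32×10⁻⁴ = 6.49 m/s
Converting: 6.49 m/s × 1.944 = 13 knots

13 knots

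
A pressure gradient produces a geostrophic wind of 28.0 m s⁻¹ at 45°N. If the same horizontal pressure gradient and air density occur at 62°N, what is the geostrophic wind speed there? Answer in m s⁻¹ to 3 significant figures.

With the same pressure gradient and density, V_g ∝ 1/f ∝ 1/sin φ.
V₂ = V₁ · sin φ₁ / sin φ₂ = 28.0 × sin 45° / sin 62°
V₂ = 28.0 × 0.7071/0.8829 = 22.4 m s⁻¹

22.4 m s⁻¹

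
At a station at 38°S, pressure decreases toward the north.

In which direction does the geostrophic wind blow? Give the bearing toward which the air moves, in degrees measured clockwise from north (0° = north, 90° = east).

270°

The pressure-gradient force points toward the north (bearing 000°).
Geostrophic balance: in the Southern Hemisphere the Coriolis force deflects motion to the left, so the geostrophic wind blows 90° to the left of the pressure-gradient force (low pressure on the right).
Rotating 000° by 90° counterclockwise gives 270° — the wind blows toward the west.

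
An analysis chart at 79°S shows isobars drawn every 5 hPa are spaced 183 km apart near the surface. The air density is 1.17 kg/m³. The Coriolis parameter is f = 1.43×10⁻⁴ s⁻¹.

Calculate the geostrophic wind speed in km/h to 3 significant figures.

58.8 km/h

Pressure gradient: |∂P/∂n| = 500 Pa / 183000 m = 2.73×10⁻³ Pa/m
Geostrophic balance (pressure-gradient force = Coriolis force):
V_g = (1/(fρ)) |∂P/∂n| = 2.73×10⁻³ / (1.43×10⁻⁴ × 1.17) = 16.3 m/s
Converting: 16.3 m/s × 3.6 = 58.8 km/h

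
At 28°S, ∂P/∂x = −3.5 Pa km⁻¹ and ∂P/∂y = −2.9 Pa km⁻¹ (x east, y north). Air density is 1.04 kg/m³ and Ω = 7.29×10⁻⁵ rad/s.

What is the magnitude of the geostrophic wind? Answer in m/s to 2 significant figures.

64 m/s

Coriolis parameter at 28°S:
f = 2Ω sin φ = 2 × 7.29×10⁻⁵ × sin 28° = 6.84×10⁻⁵ s⁻¹
In the Southern Hemisphere f is negative: f = −6.84×10⁻⁵ s⁻¹.
Component geostrophic relations (x east, y north):
u_g = −(1/(fρ)) ∂P/∂y,  v_g = (1/(fρ)) ∂P/∂x
u_g = −(−2.9×10⁻³)/(−6.84×10⁻⁵ × 1.04) = −40.7 m/s;  v_g = (−3.5×10⁻³)/(−6.84×10⁻⁵ × 1.04) = 49.2 m/s
|V_g| = √(u_g² + v_g²) = 63.9 m/s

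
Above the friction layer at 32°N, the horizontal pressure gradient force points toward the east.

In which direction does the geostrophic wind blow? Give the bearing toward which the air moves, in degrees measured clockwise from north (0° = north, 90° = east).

180°

The pressure-gradient force points toward the east (bearing 090°).
Geostrophic balance: in the Northern Hemisphere the Coriolis force deflects motion to the right, so the geostrophic wind blows 90° to the right of the pressure-gradient force (low pressure on the left).
Rotating 090° by 90° clockwise gives 180° — the wind blows toward the south.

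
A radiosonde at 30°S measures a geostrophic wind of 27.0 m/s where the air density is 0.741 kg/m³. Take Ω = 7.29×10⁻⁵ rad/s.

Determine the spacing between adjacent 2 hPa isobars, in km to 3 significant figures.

137 km

Coriolis parameter at 30°S:
f = 2Ω sin φ = 2 × 7.29×10⁻⁵ × sin 30° = 7.29×10⁻⁵ s⁻¹
Geostrophic balance rearranged: |∂P/∂n| = f ρ V_g
|∂P/∂n| = 7.29×10⁻⁵ × 0.741 × 27.0 = 1.46×10⁻³ Pa/m
Isobar spacing: Δn = ΔP/|∂P/∂n| = 200 Pa / 1.46×10⁻³ Pa/m = 137126 m ≈ 137 km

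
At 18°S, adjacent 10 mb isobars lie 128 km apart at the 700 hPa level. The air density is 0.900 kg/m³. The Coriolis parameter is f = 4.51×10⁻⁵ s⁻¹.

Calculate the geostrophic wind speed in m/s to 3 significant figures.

192 m/s

Pressure gradient: |∂P/∂n| = 1000 Pa / 128000 m = 7.81×10⁻³ Pa/m
Geostrophic balance (pressure-gradient force = Coriolis force):
V_g = (1/(fρ)) |∂P/∂n| = 7.81×10⁻³ / (4.51×10⁻⁵ × 0.900) = 192 m/s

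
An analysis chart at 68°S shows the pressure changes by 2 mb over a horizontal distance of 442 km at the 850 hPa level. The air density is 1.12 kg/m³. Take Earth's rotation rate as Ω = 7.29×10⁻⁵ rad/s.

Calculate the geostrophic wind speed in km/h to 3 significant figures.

10.8 km/h

Coriolis parameter at 68°S:
f = 2Ω sin φ = 2 × 7.29×10⁻⁵ × sin 68° = 1.35×10⁻⁴ s⁻¹
Pressure gradient: |∂P/∂n| = 200 Pa / 442000 m = 4.52×10⁻⁴ Pa/m
Geostrophic balance (pressure-gradient force = Coriolis force):
V_g = (1/(fρ)) |∂P/∂n| = 4.52×10⁻⁴ / (1.35×10⁻⁴ × 1.12) = 2.99 m/s
Converting: 2.99 m/s × 3.6 = 10.8 km/h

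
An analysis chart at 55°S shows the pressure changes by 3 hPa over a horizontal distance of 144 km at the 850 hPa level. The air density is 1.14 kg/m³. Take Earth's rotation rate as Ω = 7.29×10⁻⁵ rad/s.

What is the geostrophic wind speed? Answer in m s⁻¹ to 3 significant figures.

Coriolis parameter at 55°S:
f = 2Ω sin φ = 2 × 7.29×10⁻⁵ × sin 55° = 1.19×10⁻⁴ s⁻¹
Pressure gradient: |∂P/∂n| = 300 Pa / 144000 m = 2.08×10⁻³ Pa/m
Geostrophic balance (pressure-gradient force = Coriolis force):
V_g = (1/(fρ)) |∂P/∂n| = 2.08×10⁻³ / (1.19×10⁻⁴ × 1.14) = 15.3 m/s

15.3 m s⁻¹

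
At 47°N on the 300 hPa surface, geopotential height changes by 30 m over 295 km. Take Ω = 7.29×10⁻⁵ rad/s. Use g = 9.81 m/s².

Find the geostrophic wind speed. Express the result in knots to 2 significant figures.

18 knots

Coriolis parameter at 47°N:
f = 2Ω sin φ = 2 × 7.29×10⁻⁵ × sin 47° = 1.07×10⁻⁴ s⁻¹
Height gradient: |∂Z/∂n| = 30 m / 295000 m = 1.02×10⁻⁴
On a pressure surface, geostrophic balance gives V_g = (g/f)|∂Z/∂n|:
V_g = 9.81 × 1.02×10⁻⁴ / 1.07×10⁻⁴ = 9.36 m/s
Converting: 9.36 m/s × 1.944 = 18 knots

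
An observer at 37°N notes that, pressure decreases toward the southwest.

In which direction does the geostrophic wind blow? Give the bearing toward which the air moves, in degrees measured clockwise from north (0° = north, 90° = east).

The pressure-gradient force points toward the southwest (bearing 225°).
Geostrophic balance: in the Northern Hemisphere the Coriolis force deflects motion to the right, so the geostrophic wind blows 90° to the right of the pressure-gradient force (low pressure on the left).
Rotating 225° by 90° clockwise gives 315° — the wind blows toward the northwest.

315°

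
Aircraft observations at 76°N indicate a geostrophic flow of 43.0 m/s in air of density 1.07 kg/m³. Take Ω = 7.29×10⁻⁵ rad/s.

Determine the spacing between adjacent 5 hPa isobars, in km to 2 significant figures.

77 km

Coriolis parameter at 76°N:
f = 2Ω sin φ = 2 × 7.29×10⁻⁵ × sin 76° = 1.41×10⁻⁴ s⁻¹
Geostrophic balance rearranged: |∂P/∂n| = f ρ V_g
|∂P/∂n| = 1.41×10⁻⁴ × 1.07 × 43.0 = 6.51×10⁻³ Pa/m
Isobar spacing: Δn = ΔP/|∂P/∂n| = 500 Pa / 6.51×10⁻³ Pa/m = 76817 m ≈ 77 km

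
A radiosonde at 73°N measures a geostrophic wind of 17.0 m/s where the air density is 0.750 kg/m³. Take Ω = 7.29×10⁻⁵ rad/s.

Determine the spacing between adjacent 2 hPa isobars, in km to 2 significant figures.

Coriolis parameter at 73°N:
f = 2Ω sin φ = 2 × 7.29×10⁻⁵ × sin 73° = 1.39×10⁻⁴ s⁻¹
Geostrophic balance rearranged: |∂P/∂n| = f ρ V_g
|∂P/∂n| = 1.39×10⁻⁴ × 0.750 × 17.0 = 1.78×10⁻³ Pa/m
Isobar spacing: Δn = ΔP/|∂P/∂n| = 200 Pa / 1.78×10⁻³ Pa/m = 112503 m ≈ 110 km

110 km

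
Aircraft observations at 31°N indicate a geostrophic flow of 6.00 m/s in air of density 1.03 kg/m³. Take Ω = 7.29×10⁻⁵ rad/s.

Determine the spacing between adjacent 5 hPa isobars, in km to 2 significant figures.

Coriolis parameter at 31°N:
f = 2Ω sin φ = 2 × 7.29×10⁻⁵ × sin 31° = 7.51×10⁻⁵ s⁻¹
Geostrophic balance rearranged: |∂P/∂n| = f ρ V_g
|∂P/∂n| = 7.51×10⁻⁵ × 1.03 × 6.00 = 4.64×10⁻⁴ Pa/m
Isobar spacing: Δn = ΔP/|∂P/∂n| = 500 Pa / 4.64×10⁻⁴ Pa/m = 1077419 m ≈ 1100 km

1100 km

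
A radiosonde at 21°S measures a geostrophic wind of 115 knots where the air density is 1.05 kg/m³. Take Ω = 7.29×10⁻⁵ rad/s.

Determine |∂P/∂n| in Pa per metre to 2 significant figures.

Coriolis parameter at 21°S:
f = 2Ω sin φ = 2 × 7.29×10⁻⁵ × sin 21° = 5.23×10⁻⁵ s⁻¹
Wind speed in SI: 115 knots = 59.2 m/s
Geostrophic balance rearranged: |∂P/∂n| = f ρ V_g
|∂P/∂n| = 5.23×10⁻⁵ × 1.05 × 59.2 = 3.25×10⁻³ Pa/m

3.2×10⁻³ Pa/m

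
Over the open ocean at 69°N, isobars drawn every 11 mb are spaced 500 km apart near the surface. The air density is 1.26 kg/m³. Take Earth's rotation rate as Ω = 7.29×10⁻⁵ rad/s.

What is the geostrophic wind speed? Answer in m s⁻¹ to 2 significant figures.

13 m s⁻¹

Coriolis parameter at 69°N:
f = 2Ω sin φ = 2 × 7.29×10⁻⁵ × sin 69° = 1.36×10⁻⁴ s⁻¹
Pressure gradient: |∂P/∂n| = 1100 Pa / 500000 m = 2.20×10⁻³ Pa/m
Geostrophic balance (pressure-gradient force = Coriolis force):
V_g = (1/(fρ)) |∂P/∂n| = 2.20×10⁻³ / (1.36×10⁻⁴ × 1.26) = 12.8 m/s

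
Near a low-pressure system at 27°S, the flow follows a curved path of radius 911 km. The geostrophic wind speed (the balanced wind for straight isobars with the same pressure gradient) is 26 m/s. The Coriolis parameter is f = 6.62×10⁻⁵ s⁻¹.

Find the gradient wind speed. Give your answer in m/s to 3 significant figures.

19.6 m/s

Around a low, centrifugal force acts outward with Coriolis, so pressure-gradient force balances both:
(1/ρ)|∂P/∂n| = fV + V²/R  →  V² + fR·V − fR·V_g = 0
With fR = 6.62×10⁻⁵ × 911×10³ m = 60.3 m/s:
V = [−fR + √((fR)² + 4 fR V_g)]/2 = [−60.3 + √(60.3² + 4×60.3×26)]/2 = 19.6 m/s
Subgeostrophic (V < V_g = 26 m/s), as expected around a low.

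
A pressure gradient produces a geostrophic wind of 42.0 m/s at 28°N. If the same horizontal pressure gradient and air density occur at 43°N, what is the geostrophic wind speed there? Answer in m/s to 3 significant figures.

With the same pressure gradient and density, V_g ∝ 1/f ∝ 1/sin φ.
V₂ = V₁ · sin φ₁ / sin φ₂ = 42.0 × sin 28° / sin 43°
V₂ = 42.0 × 0.4695/0.6820 = 28.9 m/s

28.9 m/s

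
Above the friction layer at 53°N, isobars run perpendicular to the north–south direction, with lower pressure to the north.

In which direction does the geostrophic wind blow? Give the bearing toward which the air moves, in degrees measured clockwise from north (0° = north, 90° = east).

090°

The pressure-gradient force points toward the north (bearing 000°).
Geostrophic balance: in the Northern Hemisphere the Coriolis force deflects motion to the right, so the geostrophic wind blows 90° to the right of the pressure-gradient force (low pressure on the left).
Rotating 000° by 90° clockwise gives 090° — the wind blows toward the east.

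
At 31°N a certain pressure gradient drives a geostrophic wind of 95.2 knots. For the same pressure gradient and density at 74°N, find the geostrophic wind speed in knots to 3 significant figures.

With the same pressure gradient and density, V_g ∝ 1/f ∝ 1/sin φ.
V₂ = V₁ · sin φ₁ / sin φ₂ = 95.2 × sin 31° / sin 74°
V₂ = 95.2 × 0.5150/0.9613 = 51.0 knots

51.0 knots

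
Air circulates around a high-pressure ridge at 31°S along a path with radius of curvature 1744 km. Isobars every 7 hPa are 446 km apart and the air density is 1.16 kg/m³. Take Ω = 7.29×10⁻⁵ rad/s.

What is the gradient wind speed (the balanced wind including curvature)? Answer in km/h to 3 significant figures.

77.7 km/h

Coriolis parameter at 31°S:
f = 2Ω sin φ = 2 × 7.29×10⁻⁵ × sin 31° = 7.51×10⁻⁵ s⁻¹
Pressure gradient: |∂P/∂n| = 700 Pa / 446000 m = 1.57×10⁻³ Pa/m
Geostrophic speed: V_g = |∂P/∂n|/(fρ) = 1.57×10⁻³/(7.51×10⁻⁵ × 1.16) = 18.0 m/s
Around a high, pressure-gradient force acts outward with centrifugal, so Coriolis balances both:
fV = (1/ρ)|∂P/∂n| + V²/R  →  V² − fR·V + fR·V_g = 0
With fR = 7.51×10⁻⁵ × 1744×10³ m = 131 m/s:
V = [fR − √((fR)² − 4 fR V_g)]/2 = [131 − √(131² − 4×131×18)]/2 = 21.6 m/s
Supergeostrophic (V > V_g = 18 m/s), as expected around a high.
Converting: 21.6 m/s × 3.6 = 77.7 km/h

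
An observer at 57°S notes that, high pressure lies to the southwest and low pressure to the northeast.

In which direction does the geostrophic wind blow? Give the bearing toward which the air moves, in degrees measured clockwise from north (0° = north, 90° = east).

The pressure-gradient force points toward the northeast (bearing 045°).
Geostrophic balance: in the Southern Hemisphere the Coriolis force deflects motion to the left, so the geostrophic wind blows 90° to the left of the pressure-gradient force (low pressure on the right).
Rotating 045° by 90° counterclockwise gives 315° — the wind blows toward the northwest.

315°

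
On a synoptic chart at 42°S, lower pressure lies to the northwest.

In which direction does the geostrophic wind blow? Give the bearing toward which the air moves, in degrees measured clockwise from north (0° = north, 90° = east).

The pressure-gradient force points toward the northwest (bearing 315°).
Geostrophic balance: in the Southern Hemisphere the Coriolis force deflects motion to the left, so the geostrophic wind blows 90° to the left of the pressure-gradient force (low pressure on the right).
Rotating 315° by 90° counterclockwise gives 225° — the wind blows toward the southwest.

225°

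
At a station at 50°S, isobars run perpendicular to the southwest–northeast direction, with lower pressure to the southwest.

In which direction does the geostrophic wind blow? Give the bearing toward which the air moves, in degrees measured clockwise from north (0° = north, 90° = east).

The pressure-gradient force points toward the southwest (bearing 225°).
Geostrophic balance: in the Southern Hemisphere the Coriolis force deflects motion to the left, so the geostrophic wind blows 90° to the left of the pressure-gradient force (low pressure on the right).
Rotating 225° by 90° counterclockwise gives 135° — the wind blows toward the southeast.

135°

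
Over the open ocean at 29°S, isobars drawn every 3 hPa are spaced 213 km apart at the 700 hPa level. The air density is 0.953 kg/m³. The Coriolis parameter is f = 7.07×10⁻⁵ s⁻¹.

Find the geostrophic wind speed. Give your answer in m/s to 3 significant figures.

Pressure gradient: |∂P/∂n| = 300 Pa / 213000 m = 1.41×10⁻³ Pa/m
Geostrophic balance (pressure-gradient force = Coriolis force):
V_g = (1/(fρ)) |∂P/∂n| = 1.41×10⁻³ / (7.07×10⁻⁵ × 0.953) = 20.9 m/s

20.9 m/s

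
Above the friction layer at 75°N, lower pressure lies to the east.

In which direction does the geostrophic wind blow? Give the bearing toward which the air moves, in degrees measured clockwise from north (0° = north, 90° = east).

180°

The pressure-gradient force points toward the east (bearing 090°).
Geostrophic balance: in the Northern Hemisphere the Coriolis force deflects motion to the right, so the geostrophic wind blows 90° to the right of the pressure-gradient force (low pressure on the left).
Rotating 090° by 90° clockwise gives 180° — the wind blows toward the south.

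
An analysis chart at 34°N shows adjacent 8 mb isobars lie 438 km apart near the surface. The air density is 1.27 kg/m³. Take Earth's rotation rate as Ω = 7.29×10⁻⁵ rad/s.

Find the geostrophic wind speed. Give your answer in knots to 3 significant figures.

Coriolis parameter at 34°N:
f = 2Ω sin φ = 2 × 7.29×10⁻⁵ × sin 34° = 8.15×10⁻⁵ s⁻¹
Pressure gradient: |∂P/∂n| = 800 Pa / 438000 m = 1.83×10⁻³ Pa/m
Geostrophic balance (pressure-gradient force = Coriolis force):
V_g = (1/(fρ)) |∂P/∂n| = 1.83×10⁻³ / (8.15×10⁻⁵ × 1.27) = 17.6 m/s
Converting: 17.6 m/s × 1.944 = 34.3 knots

34.3 knots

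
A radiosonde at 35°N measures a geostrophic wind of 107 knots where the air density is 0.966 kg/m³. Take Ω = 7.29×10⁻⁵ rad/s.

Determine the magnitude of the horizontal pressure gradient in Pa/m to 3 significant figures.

4.45×10⁻³ Pa/m

Coriolis parameter at 35°N:
f = 2Ω sin φ = 2 × 7.29×10⁻⁵ × sin 35° = 8.36×10⁻⁵ s⁻¹
Wind speed in SI: 107 knots = 55.0 m/s
Geostrophic balance rearranged: |∂P/∂n| = f ρ V_g
|∂P/∂n| = 8.36×10⁻⁵ × 0.966 × 55.0 = 4.45×10⁻³ Pa/m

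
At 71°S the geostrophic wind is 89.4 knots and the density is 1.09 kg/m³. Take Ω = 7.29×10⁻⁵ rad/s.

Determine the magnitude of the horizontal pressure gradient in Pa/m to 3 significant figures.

Coriolis parameter at 71°S:
f = 2Ω sin φ = 2 × 7.29×10⁻⁵ × sin 71° = 1.38×10⁻⁴ s⁻¹
Wind speed in SI: 89.4 knots = 46.0 m/s
Geostrophic balance rearranged: |∂P/∂n| = f ρ V_g
|∂P/∂n| = 1.38×10⁻⁴ × 1.09 × 46.0 = 6.91×10⁻³ Pa/m

6.91×10⁻³ Pa/m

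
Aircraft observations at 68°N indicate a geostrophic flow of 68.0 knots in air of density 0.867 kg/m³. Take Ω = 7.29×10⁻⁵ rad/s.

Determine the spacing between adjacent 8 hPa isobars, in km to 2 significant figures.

Coriolis parameter at 68°N:
f = 2Ω sin φ = 2 × 7.29×10⁻⁵ × sin 68° = 1.35×10⁻⁴ s⁻¹
Wind speed in SI: 68.0 knots = 35.0 m/s
Geostrophic balance rearranged: |∂P/∂n| = f ρ V_g
|∂P/∂n| = 1.35×10⁻⁴ × 0.867 × 35.0 = 4.10×10⁻³ Pa/m
Isobar spacing: Δn = ΔP/|∂P/∂n| = 800 Pa / 4.10×10⁻³ Pa/m = 195119 m ≈ 200 km

200 km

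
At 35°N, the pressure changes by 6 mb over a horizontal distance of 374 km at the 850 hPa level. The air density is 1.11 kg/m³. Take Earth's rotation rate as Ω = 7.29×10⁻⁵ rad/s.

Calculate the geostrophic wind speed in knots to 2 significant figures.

34 knots

Coriolis parameter at 35°N:
f = 2Ω sin φ = 2 × 7.29×10⁻⁵ × sin 35° = 8.36×10⁻⁵ s⁻¹
Pressure gradient: |∂P/∂n| = 600 Pa / 374000 m = 1.60×10⁻³ Pa/m
Geostrophic balance (pressure-gradient force = Coriolis force):
V_g = (1/(fρ)) |∂P/∂n| = 1.60×10⁻³ / (8.36×10⁻⁵ × 1.11) = 17.3 m/s
Converting: 17.3 m/s × 1.944 = 34 knots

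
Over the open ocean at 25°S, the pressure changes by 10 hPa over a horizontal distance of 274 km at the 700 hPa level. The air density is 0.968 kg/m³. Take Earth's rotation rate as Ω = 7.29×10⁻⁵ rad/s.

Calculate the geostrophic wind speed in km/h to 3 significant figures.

Coriolis parameter at 25°S:
f = 2Ω sin φ = 2 × 7.29×10⁻⁵ × sin 25° = 6.16×10⁻⁵ s⁻¹
Pressure gradient: |∂P/∂n| = 1000 Pa / 274000 m = 3.65×10⁻³ Pa/m
Geostrophic balance (pressure-gradient force = Coriolis force):
V_g = (1/(fρ)) |∂P/∂n| = 3.65×10⁻³ / (6.16×10⁻⁵ × 0.968) = 61.2 m/s
Converting: 61.2 m/s × 3.6 = 220 km/h

220 km/h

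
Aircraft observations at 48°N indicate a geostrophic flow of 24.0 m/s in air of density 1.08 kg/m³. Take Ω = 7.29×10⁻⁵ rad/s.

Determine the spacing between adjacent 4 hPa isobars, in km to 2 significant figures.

140 km

Coriolis parameter at 48°N:
f = 2Ω sin φ = 2 × 7.29×10⁻⁵ × sin 48° = 1.08×10⁻⁴ s⁻¹
Geostrophic balance rearranged: |∂P/∂n| = f ρ V_g
|∂P/∂n| = 1.08×10⁻⁴ × 1.08 × 24.0 = 2.81×10⁻³ Pa/m
Isobar spacing: Δn = ΔP/|∂P/∂n| = 400 Pa / 2.81×10⁻³ Pa/m = 142428 m ≈ 140 km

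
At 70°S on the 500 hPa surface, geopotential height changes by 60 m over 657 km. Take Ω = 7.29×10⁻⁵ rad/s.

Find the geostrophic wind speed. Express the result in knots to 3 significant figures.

Coriolis parameter at 70°S:
f = 2Ω sin φ = 2 × 7.29×10⁻⁵ × sin 70° = 1.37×10⁻⁴ s⁻¹
Height gradient: |∂Z/∂n| = 60 m / 657000 m = 9.13×10⁻⁵
On a pressure surface, geostrophic balance gives V_g = (g/f)|∂Z/∂n|:
V_g = 9.81 × 9.13×10⁻⁵ / 1.37×10⁻⁴ = 6.54 m/s
Converting: 6.54 m/s × 1.944 = 12.7 knots

12.7 knots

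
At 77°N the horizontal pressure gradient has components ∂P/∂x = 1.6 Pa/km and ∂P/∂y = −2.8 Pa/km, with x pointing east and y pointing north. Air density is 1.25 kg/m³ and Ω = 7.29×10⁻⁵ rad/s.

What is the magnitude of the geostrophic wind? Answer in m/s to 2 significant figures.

18 m/s

Coriolis parameter at 77°N:
f = 2Ω sin φ = 2 × 7.29×10⁻⁵ × sin 77° = 1.42×10⁻⁴ s⁻¹
Component geostrophic relations (x east, y north):
u_g = −(1/(fρ)) ∂P/∂y,  v_g = (1/(fρ)) ∂P/∂x
u_g = −(−2.8×10⁻³)/(1.42×10⁻⁴ × 1.25) = 15.8 m/s;  v_g = (1.6×10⁻³)/(1.42×10⁻⁴ × 1.25) = 9.01 m/s
|V_g| = √(u_g² + v_g²) = 18.2 m/s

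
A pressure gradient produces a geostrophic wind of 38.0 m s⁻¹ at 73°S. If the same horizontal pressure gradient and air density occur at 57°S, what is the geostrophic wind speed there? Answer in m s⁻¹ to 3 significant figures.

43.3 m s⁻¹

With the same pressure gradient and density, V_g ∝ 1/f ∝ 1/sin φ.
V₂ = V₁ · sin φ₁ / sin φ₂ = 38.0 × sin 73° / sin 57°
V₂ = 38.0 × 0.9563/0.8387 = 43.3 m s⁻¹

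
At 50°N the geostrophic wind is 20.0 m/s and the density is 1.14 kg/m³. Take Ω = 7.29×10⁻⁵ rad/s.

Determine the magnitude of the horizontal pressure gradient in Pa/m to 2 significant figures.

2.5×10⁻³ Pa/m

Coriolis parameter at 50°N:
f = 2Ω sin φ = 2 × 7.29×10⁻⁵ × sin 50° = 1.12×10⁻⁴ s⁻¹
Geostrophic balance rearranged: |∂P/∂n| = f ρ V_g
|∂P/∂n| = 1.12×10⁻⁴ × 1.14 × 20.0 = 2.55×10⁻³ Pa/m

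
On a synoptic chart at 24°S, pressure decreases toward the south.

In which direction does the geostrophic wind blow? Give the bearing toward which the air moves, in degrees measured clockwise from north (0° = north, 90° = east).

The pressure-gradient force points toward the south (bearing 180°).
Geostrophic balance: in the Southern Hemisphere the Coriolis force deflects motion to the left, so the geostrophic wind blows 90° to the left of the pressure-gradient force (low pressure on the right).
Rotating 180° by 90° counterclockwise gives 090° — the wind blows toward the east.

090°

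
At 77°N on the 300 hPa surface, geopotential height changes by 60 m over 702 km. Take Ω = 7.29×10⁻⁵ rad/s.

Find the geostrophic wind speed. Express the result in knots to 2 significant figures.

Coriolis parameter at 77°N:
f = 2Ω sin φ = 2 × 7.29×10⁻⁵ × sin 77° = 1.42×10⁻⁴ s⁻¹
Height gradient: |∂Z/∂n| = 60 m / 702000 m = 8.55×10⁻⁵
On a pressure surface, geostrophic balance gives V_g = (g/f)|∂Z/∂n|:
V_g = 9.81 × 8.55×10⁻⁵ / 1.42×10⁻⁴ = 5.90 m/s
Converting: 5.90 m/s × 1.944 = 11 knots

11 knots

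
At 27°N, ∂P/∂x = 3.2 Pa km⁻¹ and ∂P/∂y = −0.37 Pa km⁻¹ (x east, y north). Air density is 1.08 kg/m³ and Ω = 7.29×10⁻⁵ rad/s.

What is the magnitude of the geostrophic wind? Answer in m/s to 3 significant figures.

45.1 m/s

Coriolis parameter at 27°N:
f = 2Ω sin φ = 2 × 7.29×10⁻⁵ × sin 27° = 6.62×10⁻⁵ s⁻¹
Component geostrophic relations (x east, y north):
u_g = −(1/(fρ)) ∂P/∂y,  v_g = (1/(fρ)) ∂P/∂x
u_g = −(−0.37×10⁻³)/(6.62×10⁻⁵ × 1.08) = 5.18 m/s;  v_g = (3.2×10⁻³)/(6.62×10⁻⁵ × 1.08) = 44.8 m/s
|V_g| = √(u_g² + v_g²) = 45.1 m/s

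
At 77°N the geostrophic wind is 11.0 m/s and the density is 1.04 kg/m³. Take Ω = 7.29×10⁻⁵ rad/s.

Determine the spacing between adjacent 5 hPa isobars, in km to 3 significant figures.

Coriolis parameter at 77°N:
f = 2Ω sin φ = 2 × 7.29×10⁻⁵ × sin 77° = 1.42×10⁻⁴ s⁻¹
Geostrophic balance rearranged: |∂P/∂n| = f ρ V_g
|∂P/∂n| = 1.42×10⁻⁴ × 1.04 × 11.0 = 1.63×10⁻³ Pa/m
Isobar spacing: Δn = ΔP/|∂P/∂n| = 500 Pa / 1.63×10⁻³ Pa/m = 307654 m ≈ 308 km

308 km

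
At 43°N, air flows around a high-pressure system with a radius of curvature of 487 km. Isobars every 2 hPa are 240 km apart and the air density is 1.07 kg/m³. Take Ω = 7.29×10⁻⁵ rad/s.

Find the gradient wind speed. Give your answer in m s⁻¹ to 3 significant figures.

9.83 m s⁻¹

Coriolis parameter at 43°N:
f = 2Ω sin φ = 2 × 7.29×10⁻⁵ × sin 43° = 9.94×10⁻⁵ s⁻¹
Pressure gradient: |∂P/∂n| = 200 Pa / 240000 m = 8.33×10⁻⁴ Pa/m
Geostrophic speed: V_g = |∂P/∂n|/(fρ) = 8.33×10⁻⁴/(9.94×10⁻⁵ × 1.07) = 7.83 m/s
Around a high, pressure-gradient force acts outward with centrifugal, so Coriolis balances both:
fV = (1/ρ)|∂P/∂n| + V²/R  →  V² − fR·V + fR·V_g = 0
With fR = 9.94×10⁻⁵ × 487×10³ m = 48.4 m/s:
V = [fR − √((fR)² − 4 fR V_g)]/2 = [48.4 − √(48.4² − 4×48.4×7.83)]/2 = 9.83 m/s
Supergeostrophic (V > V_g = 7.83 m/s), as expected around a high.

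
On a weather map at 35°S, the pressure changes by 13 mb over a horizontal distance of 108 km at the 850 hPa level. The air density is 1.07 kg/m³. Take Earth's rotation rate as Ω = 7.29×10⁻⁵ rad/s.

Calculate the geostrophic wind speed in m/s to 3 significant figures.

135 m/s

Coriolis parameter at 35°S:
f = 2Ω sin φ = 2 × 7.29×10⁻⁵ × sin 35° = 8.36×10⁻⁵ s⁻¹
Pressure gradient: |∂P/∂n| = 1300 Pa / 108000 m = 1.20×10⁻² Pa/m
Geostrophic balance (pressure-gradient force = Coriolis force):
V_g = (1/(fρ)) |∂P/∂n| = 1.20×10⁻² / (8.36×10⁻⁵ × 1.07) = 135 m/s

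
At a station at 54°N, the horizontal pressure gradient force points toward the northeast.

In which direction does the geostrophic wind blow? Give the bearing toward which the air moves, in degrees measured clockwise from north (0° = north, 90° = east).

The pressure-gradient force points toward the northeast (bearing 045°).
Geostrophic balance: in the Northern Hemisphere the Coriolis force deflects motion to the right, so the geostrophic wind blows 90° to the right of the pressure-gradient force (low pressure on the left).
Rotating 045° by 90° clockwise gives 135° — the wind blows toward the southeast.

135°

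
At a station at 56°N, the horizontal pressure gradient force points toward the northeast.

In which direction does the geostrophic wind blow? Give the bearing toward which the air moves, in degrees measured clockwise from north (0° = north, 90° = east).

The pressure-gradient force points toward the northeast (bearing 045°).
Geostrophic balance: in the Northern Hemisphere the Coriolis force deflects motion to the right, so the geostrophic wind blows 90° to the right of the pressure-gradient force (low pressure on the left).
Rotating 045° by 90° clockwise gives 135° — the wind blows toward the southeast.

135°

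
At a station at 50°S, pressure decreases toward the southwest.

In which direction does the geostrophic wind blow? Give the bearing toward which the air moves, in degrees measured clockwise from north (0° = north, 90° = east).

The pressure-gradient force points toward the southwest (bearing 225°).
Geostrophic balance: in the Southern Hemisphere the Coriolis force deflects motion to the left, so the geostrophic wind blows 90° to the left of the pressure-gradient force (low pressure on the right).
Rotating 225° by 90° counterclockwise gives 135° — the wind blows toward the southeast.

135°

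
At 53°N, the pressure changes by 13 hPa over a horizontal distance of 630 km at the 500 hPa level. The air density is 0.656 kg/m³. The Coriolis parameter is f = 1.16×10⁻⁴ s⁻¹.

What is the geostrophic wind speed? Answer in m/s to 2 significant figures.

Pressure gradient: |∂P/∂n| = 1300 Pa / 630000 m = 2.06×10⁻³ Pa/m
Geostrophic balance (pressure-gradient force = Coriolis force):
V_g = (1/(fρ)) |∂P/∂n| = 2.06×10⁻³ / (1.16×10⁻⁴ × 0.656) = 27.1 m/s

27 m/s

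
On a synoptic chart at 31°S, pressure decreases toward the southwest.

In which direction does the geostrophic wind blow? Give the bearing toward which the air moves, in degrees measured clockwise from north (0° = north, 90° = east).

135°

The pressure-gradient force points toward the southwest (bearing 225°).
Geostrophic balance: in the Southern Hemisphere the Coriolis force deflects motion to the left, so the geostrophic wind blows 90° to the left of the pressure-gradient force (low pressure on the right).
Rotating 225° by 90° counterclockwise gives 135° — the wind blows toward the southeast.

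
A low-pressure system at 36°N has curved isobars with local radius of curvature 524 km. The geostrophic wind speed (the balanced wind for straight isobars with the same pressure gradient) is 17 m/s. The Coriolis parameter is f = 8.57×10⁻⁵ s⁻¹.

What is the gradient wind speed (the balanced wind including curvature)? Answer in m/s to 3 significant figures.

Around a low, centrifugal force acts outward with Coriolis, so pressure-gradient force balances both:
(1/ρ)|∂P/∂n| = fV + V²/R  →  V² + fR·V − fR·V_g = 0
With fR = 8.57×10⁻⁵ × 524×10³ m = 44.9 m/s:
V = [−fR + √((fR)² + 4 fR V_g)]/2 = [−44.9 + √(44.9² + 4×44.9×17)]/2 = 13.1 m/s
Subgeostrophic (V < V_g = 17 m/s), as expected around a low.

13.1 m/s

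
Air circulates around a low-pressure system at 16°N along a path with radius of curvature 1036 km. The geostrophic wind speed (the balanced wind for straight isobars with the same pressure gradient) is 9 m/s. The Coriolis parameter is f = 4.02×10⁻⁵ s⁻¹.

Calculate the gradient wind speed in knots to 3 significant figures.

14.8 knots

Around a low, centrifugal force acts outward with Coriolis, so pressure-gradient force balances both:
(1/ρ)|∂P/∂n| = fV + V²/R  →  V² + fR·V − fR·V_g = 0
With fR = 4.02×10⁻⁵ × 1036×10³ m = 41.6 m/s:
V = [−fR + √((fR)² + 4 fR V_g)]/2 = [−41.6 + √(41.6² + 4×41.6×9)]/2 = 7.61 m/s
Subgeostrophic (V < V_g = 9 m/s), as expected around a low.
Converting: 7.61 m/s × 1.944 = 14.8 knots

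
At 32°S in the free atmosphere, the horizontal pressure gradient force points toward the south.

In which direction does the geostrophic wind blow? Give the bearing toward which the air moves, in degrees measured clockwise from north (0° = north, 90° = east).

090°

The pressure-gradient force points toward the south (bearing 180°).
Geostrophic balance: in the Southern Hemisphere the Coriolis force deflects motion to the left, so the geostrophic wind blows 90° to the left of the pressure-gradient force (low pressure on the right).
Rotating 180° by 90° counterclockwise gives 090° — the wind blows toward the east.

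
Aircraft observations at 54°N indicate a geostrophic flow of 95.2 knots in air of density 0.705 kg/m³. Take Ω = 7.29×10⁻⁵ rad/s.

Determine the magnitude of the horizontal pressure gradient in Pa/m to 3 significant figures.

4.07×10⁻³ Pa/m

Coriolis parameter at 54°N:
f = 2Ω sin φ = 2 × 7.29×10⁻⁵ × sin 54° = 1.18×10⁻⁴ s⁻¹
Wind speed in SI: 95.2 knots = 49.0 m/s
Geostrophic balance rearranged: |∂P/∂n| = f ρ V_g
|∂P/∂n| = 1.18×10⁻⁴ × 0.705 × 49.0 = 4.07×10⁻³ Pa/m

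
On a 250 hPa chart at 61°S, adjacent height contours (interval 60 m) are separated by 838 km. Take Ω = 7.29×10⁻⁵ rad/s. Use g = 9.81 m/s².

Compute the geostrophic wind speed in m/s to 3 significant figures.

5.51 m/s

Coriolis parameter at 61°S:
f = 2Ω sin φ = 2 × 7.29×10⁻⁵ × sin 61° = 1.28×10⁻⁴ s⁻¹
Height gradient: |∂Z/∂n| = 60 m / 838000 m = 7.16×10⁻⁵
On a pressure surface, geostrophic balance gives V_g = (g/f)|∂Z/∂n|:
V_g = 9.81 × 7.16×10⁻⁵ / 1.28×10⁻⁴ = 5.51 m/s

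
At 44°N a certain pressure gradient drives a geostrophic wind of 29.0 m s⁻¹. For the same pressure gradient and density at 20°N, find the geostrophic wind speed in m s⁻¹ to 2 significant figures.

With the same pressure gradient and density, V_g ∝ 1/f ∝ 1/sin φ.
V₂ = V₁ · sin φ₁ / sin φ₂ = 29.0 × sin 44° / sin 20°
V₂ = 29.0 × 0.6947/0.3420 = 59 m s⁻¹

59 m s⁻¹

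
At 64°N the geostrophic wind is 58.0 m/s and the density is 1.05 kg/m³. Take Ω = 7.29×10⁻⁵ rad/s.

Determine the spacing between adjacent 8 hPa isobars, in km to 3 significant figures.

100 km

Coriolis parameter at 64°N:
f = 2Ω sin φ = 2 × 7.29×10⁻⁵ × sin 64° = 1.31×10⁻⁴ s⁻¹
Geostrophic balance rearranged: |∂P/∂n| = f ρ V_g
|∂P/∂n| = 1.31×10⁻⁴ × 1.05 × 58.0 = 7.98×10⁻³ Pa/m
Isobar spacing: Δn = ΔP/|∂P/∂n| = 800 Pa / 7.98×10⁻³ Pa/m = 100243 m ≈ 100 km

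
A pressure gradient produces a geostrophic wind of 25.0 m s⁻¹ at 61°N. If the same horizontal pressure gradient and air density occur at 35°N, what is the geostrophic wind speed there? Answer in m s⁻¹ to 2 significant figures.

With the same pressure gradient and density, V_g ∝ 1/f ∝ 1/sin φ.
V₂ = V₁ · sin φ₁ / sin φ₂ = 25.0 × sin 61° / sin 35°
V₂ = 25.0 × 0.8746/0.5736 = 38 m s⁻¹

38 m s⁻¹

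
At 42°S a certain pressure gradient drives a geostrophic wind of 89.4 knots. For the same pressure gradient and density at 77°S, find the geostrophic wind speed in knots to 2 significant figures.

With the same pressure gradient and density, V_g ∝ 1/f ∝ 1/sin φ.
V₂ = V₁ · sin φ₁ / sin φ₂ = 89.4 × sin 42° / sin 77°
V₂ = 89.4 × 0.6691/0.9744 = 61 knots

61 knots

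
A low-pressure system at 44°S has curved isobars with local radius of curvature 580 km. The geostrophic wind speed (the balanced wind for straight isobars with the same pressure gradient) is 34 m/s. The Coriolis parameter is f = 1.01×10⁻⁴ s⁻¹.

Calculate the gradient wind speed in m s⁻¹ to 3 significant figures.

Around a low, centrifugal force acts outward with Coriolis, so pressure-gradient force balances both:
(1/ρ)|∂P/∂n| = fV + V²/R  →  V² + fR·V − fR·V_g = 0
With fR = 1.01×10⁻⁴ × 580×10³ m = 58.6 m/s:
V = [−fR + √((fR)² + 4 fR V_g)]/2 = [−58.6 + √(58.6² + 4×58.6×34)]/2 = 24.1 m/s
Subgeostrophic (V < V_g = 34 m/s), as expected around a low.

24.1 m s⁻¹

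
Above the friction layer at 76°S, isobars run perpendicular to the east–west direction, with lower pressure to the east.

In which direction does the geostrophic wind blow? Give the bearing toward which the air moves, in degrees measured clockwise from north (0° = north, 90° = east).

The pressure-gradient force points toward the east (bearing 090°).
Geostrophic balance: in the Southern Hemisphere the Coriolis force deflects motion to the left, so the geostrophic wind blows 90° to the left of the pressure-gradient force (low pressure on the right).
Rotating 090° by 90° counterclockwise gives 000° — the wind blows toward the north.

000°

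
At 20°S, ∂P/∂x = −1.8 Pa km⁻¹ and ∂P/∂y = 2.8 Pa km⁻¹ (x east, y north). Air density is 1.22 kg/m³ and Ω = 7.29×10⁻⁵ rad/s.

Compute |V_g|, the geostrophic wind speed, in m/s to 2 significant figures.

55 m/s

Coriolis parameter at 20°S:
f = 2Ω sin φ = 2 × 7.29×10⁻⁵ × sin 20° = 4.99×10⁻⁵ s⁻¹
In the Southern Hemisphere f is negative: f = −4.99×10⁻⁵ s⁻¹.
Component geostrophic relations (x east, y north):
u_g = −(1/(fρ)) ∂P/∂y,  v_g = (1/(fρ)) ∂P/∂x
u_g = −(2.8×10⁻³)/(−4.99×10⁻⁵ × 1.22) = 46.0 m/s;  v_g = (−1.8×10⁻³)/(−4.99×10⁻⁵ × 1.22) = 29.6 m/s
|V_g| = √(u_g² + v_g²) = 54.7 m/s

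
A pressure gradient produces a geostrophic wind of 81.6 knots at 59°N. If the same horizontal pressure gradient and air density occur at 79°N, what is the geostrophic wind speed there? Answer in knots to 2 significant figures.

With the same pressure gradient and density, V_g ∝ 1/f ∝ 1/sin φ.
V₂ = V₁ · sin φ₁ / sin φ₂ = 81.6 × sin 59° / sin 79°
V₂ = 81.6 × 0.8572/0.9816 = 71 knots

71 knots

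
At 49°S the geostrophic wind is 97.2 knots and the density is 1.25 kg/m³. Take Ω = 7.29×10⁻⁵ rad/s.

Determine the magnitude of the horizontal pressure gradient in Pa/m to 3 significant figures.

Coriolis parameter at 49°S:
f = 2Ω sin φ = 2 × 7.29×10⁻⁵ × sin 49° = 1.10×10⁻⁴ s⁻¹
Wind speed in SI: 97.2 knots = 50.0 m/s
Geostrophic balance rearranged: |∂P/∂n| = f ρ V_g
|∂P/∂n| = 1.10×10⁻⁴ × 1.25 × 50.0 = 6.88×10⁻³ Pa/m

6.88×10⁻³ Pa/m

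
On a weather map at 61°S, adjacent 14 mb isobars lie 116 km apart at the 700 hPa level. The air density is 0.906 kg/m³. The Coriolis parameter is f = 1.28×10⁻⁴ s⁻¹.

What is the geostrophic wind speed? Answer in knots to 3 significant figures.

202 knots

Pressure gradient: |∂P/∂n| = 1400 Pa / 116000 m = 1.21×10⁻² Pa/m
Geostrophic balance (pressure-gradient force = Coriolis force):
V_g = (1/(fρ)) |∂P/∂n| = 1.21×10⁻² / (1.28×10⁻⁴ × 0.906) = 104 m/s
Converting: 104 m/s × 1.944 = 202 knots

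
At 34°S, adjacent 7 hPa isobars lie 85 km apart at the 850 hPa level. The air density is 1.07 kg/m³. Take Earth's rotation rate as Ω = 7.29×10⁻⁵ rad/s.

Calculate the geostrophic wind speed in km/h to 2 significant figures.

Coriolis parameter at 34°S:
f = 2Ω sin φ = 2 × 7.29×10⁻⁵ × sin 34° = 8.15×10⁻⁵ s⁻¹
Pressure gradient: |∂P/∂n| = 700 Pa / 85000 m = 8.24×10⁻³ Pa/m
Geostrophic balance (pressure-gradient force = Coriolis force):
V_g = (1/(fρ)) |∂P/∂n| = 8.24×10⁻³ / (8.15×10⁻⁵ × 1.07) = 94.4 m/s
Converting: 94.4 m/s × 3.6 = 340 km/h

340 km/h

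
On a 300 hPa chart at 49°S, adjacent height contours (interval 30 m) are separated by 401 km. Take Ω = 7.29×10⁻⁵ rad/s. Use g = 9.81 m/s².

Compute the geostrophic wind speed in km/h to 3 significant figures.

Coriolis parameter at 49°S:
f = 2Ω sin φ = 2 × 7.29×10⁻⁵ × sin 49° = 1.10×10⁻⁴ s⁻¹
Height gradient: |∂Z/∂n| = 30 m / 401000 m = 7.48×10⁻⁵
On a pressure surface, geostrophic balance gives V_g = (g/f)|∂Z/∂n|:
V_g = 9.81 × 7.48×10⁻⁵ / 1.10×10⁻⁴ = 6.67 m/s
Converting: 6.67 m/s × 3.6 = 24.0 km/h

24.0 km/h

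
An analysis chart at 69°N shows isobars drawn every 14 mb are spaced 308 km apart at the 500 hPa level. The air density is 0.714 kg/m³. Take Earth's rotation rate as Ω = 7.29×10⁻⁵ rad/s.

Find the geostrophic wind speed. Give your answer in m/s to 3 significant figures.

46.8 m/s

Coriolis parameter at 69°N:
f = 2Ω sin φ = 2 × 7.29×10⁻⁵ × sin 69° = 1.36×10⁻⁴ s⁻¹
Pressure gradient: |∂P/∂n| = 1400 Pa / 308000 m = 4.55×10⁻³ Pa/m
Geostrophic balance (pressure-gradient force = Coriolis force):
V_g = (1/(fρ)) |∂P/∂n| = 4.55×10⁻³ / (1.36×10⁻⁴ × 0.714) = 46.8 m/s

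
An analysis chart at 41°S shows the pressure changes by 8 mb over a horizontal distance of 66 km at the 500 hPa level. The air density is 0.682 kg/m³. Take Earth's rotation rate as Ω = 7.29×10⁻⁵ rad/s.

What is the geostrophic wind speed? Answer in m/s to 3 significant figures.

186 m/s

Coriolis parameter at 41°S:
f = 2Ω sin φ = 2 × 7.29×10⁻⁵ × sin 41° = 9.57×10⁻⁵ s⁻¹
Pressure gradient: |∂P/∂n| = 800 Pa / 66000 m = 1.21×10⁻² Pa/m
Geostrophic balance (pressure-gradient force = Coriolis force):
V_g = (1/(fρ)) |∂P/∂n| = 1.21×10⁻² / (9.57×10⁻⁵ × 0.682) = 186 m/s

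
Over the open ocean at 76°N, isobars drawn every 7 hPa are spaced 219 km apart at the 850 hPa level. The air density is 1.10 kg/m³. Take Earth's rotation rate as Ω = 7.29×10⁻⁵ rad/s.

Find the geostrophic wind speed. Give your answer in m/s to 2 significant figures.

Coriolis parameter at 76°N:
f = 2Ω sin φ = 2 × 7.29×10⁻⁵ × sin 76° = 1.41×10⁻⁴ s⁻¹
Pressure gradient: |∂P/∂n| = 700 Pa / 219000 m = 3.20×10⁻³ Pa/m
Geostrophic balance (pressure-gradient force = Coriolis force):
V_g = (1/(fρ)) |∂P/∂n| = 3.20×10⁻³ / (1.41×10⁻⁴ × 1.10) = 20.5 m/s

21 m/s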